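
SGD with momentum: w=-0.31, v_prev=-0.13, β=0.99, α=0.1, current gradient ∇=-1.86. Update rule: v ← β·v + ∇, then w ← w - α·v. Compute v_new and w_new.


v_new = 0.99·-0.13 - 1.86 = -0.1287 - 1.86 = -1.9887
w_new = -0.31 - 0.1·-1.9887 = -0.31 + 0.19887 = -0.11113

v_new=-1.9887, w_new=-0.11113


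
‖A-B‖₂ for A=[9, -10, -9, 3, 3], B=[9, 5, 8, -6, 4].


d = √((9-9)² + (-10-5)² + (-9-8)² + (3+ 6)² + (3-4)²)
  = √(0 + 225 + 289 + 81 + 1)
  = √596 = 24.4131

24.4131


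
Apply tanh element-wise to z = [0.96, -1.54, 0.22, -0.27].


tanh(0.96) = 0.7443
tanh(-1.54) = -0.9121
tanh(0.22) = 0.2165
tanh(-0.27) = -0.2636
result = [0.7443, -0.9121, 0.2165, -0.2636]

[0.7443, -0.9121, 0.2165, -0.2636]


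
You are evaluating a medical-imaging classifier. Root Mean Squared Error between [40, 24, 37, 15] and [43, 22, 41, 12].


MSE = 38/4 = 9.5
RMSE = √(38/4) = 3.0822

3.0822


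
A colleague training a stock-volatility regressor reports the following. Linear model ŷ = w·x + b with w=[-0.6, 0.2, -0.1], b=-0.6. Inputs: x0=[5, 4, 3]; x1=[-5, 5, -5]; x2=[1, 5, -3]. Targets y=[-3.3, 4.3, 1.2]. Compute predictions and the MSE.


ŷ0 = (-0.6)·(5) + (0.2)·(4) + (-0.1)·(3) - 0.6 = -3.1
ŷ1 = (-0.6)·(-5) + (0.2)·(5) + (-0.1)·(-5) - 0.6 = 3.9
ŷ2 = (-0.6)·(1) + (0.2)·(5) + (-0.1)·(-3) - 0.6 = 0.1
errors² = [0.04, 0.16, 1.21]
MSE = 1.4100/3 = 0.47

0.47


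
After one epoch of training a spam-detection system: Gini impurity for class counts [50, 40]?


Probabilities: [50/90, 40/90] ≈ [0.5556, 0.4444]
Σpᵢ² = (2500 + 1600)/90² = 4100/8100
Gini = 1 - Σpᵢ² = 1 - 4100/8100 = 0.4938

0.4938


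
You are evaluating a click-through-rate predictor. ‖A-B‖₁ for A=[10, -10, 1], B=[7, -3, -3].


d = |10-7| + |-10+ 3| + |1+ 3|
  = 3 + 7 + 4
  = 14

14


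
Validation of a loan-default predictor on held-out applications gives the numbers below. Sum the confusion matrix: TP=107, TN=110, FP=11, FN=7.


Total = TP + TN + FP + FN
= 107 + 110 + 11 + 7
= 235
(Predicted positive: 118, predicted negative: 117)

235


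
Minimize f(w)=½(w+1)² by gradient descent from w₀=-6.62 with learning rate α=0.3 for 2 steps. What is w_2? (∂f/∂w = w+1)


step 1: grad = -6.62+1 = -5.62; w = -6.62 - 0.3·(-5.62) = -4.934
step 2: grad = -4.934+1 = -3.934; w = -4.934 - 0.3·(-3.934) = -3.7538

-3.7538


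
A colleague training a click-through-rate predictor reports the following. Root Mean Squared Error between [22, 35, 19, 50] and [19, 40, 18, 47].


MSE = 44/4 = 11
RMSE = √(44/4) = 3.3166

3.3166


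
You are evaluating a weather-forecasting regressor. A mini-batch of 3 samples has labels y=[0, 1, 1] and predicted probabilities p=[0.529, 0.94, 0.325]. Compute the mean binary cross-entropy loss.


L[0] = -ln(1-0.529) = -ln(0.471) = 0.7529
L[1] = -ln(0.94) = 0.0619
L[2] = -ln(0.325) = 1.1239
mean = (0.7529 + 0.0619 + 1.1239)/3 = 0.6462

0.6462


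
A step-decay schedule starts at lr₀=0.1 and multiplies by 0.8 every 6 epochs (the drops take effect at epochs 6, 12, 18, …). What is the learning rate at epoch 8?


n_drops = ⌊8/6⌋ = 1
lr = 0.1·0.8^1 = 0.1·0.8 = 0.08

0.08


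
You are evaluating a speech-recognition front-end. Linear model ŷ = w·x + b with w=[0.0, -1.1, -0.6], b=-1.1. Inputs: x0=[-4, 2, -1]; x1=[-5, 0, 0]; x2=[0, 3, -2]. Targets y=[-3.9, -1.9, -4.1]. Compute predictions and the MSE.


ŷ0 = (0.0)·(-4) + (-1.1)·(2) + (-0.6)·(-1) - 1.1 = -2.7
ŷ1 = (0.0)·(-5) + (-1.1)·(0) + (-0.6)·(0) - 1.1 = -1.1
ŷ2 = (0.0)·(0) + (-1.1)·(3) + (-0.6)·(-2) - 1.1 = -3.2
errors² = [1.44, 0.64, 0.81]
MSE = 2.8900/3 = 0.9633

0.9633


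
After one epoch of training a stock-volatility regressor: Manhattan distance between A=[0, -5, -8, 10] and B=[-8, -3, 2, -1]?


d = |0+ 8| + |-5+ 3| + |-8-2| + |10+ 1|
  = 8 + 2 + 10 + 11
  = 31

31


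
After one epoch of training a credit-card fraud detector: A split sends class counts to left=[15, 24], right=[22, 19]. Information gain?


Parent = [37, 43], H_parent = 0.9959
H_left = 0.9612 (n=39), H_right = 0.9961 (n=41)
H_children = (39/80)·0.9612 + (41/80)·0.9961 = 0.9791
IG = 0.9959 - 0.9791 = 0.0168

0.0168


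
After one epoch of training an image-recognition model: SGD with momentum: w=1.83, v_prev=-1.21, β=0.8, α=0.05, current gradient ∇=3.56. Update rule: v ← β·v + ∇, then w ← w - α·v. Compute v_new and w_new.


v_new = 0.8·-1.21 + 3.56 = -0.968 + 3.56 = 2.592
w_new = 1.83 - 0.05·2.592 = 1.83 - 0.1296 = 1.7004

v_new=2.592, w_new=1.7004


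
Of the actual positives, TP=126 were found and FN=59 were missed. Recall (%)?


Recall = TP/(TP+FN)
= 126/(126+59)
= 126/185 = 68.11%

68.11%


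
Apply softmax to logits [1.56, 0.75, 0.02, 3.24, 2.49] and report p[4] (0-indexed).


Exponentials: e^1.56=4.7588, e^0.75=2.117, e^0.02=1.0202, e^3.24=25.5337, e^2.49=12.0613
Sum = 45.491
Softmax = [0.1046, 0.0465, 0.0224, 0.5613, 0.2651]
p[4] = 12.0613/45.491 = 0.2651

0.2651


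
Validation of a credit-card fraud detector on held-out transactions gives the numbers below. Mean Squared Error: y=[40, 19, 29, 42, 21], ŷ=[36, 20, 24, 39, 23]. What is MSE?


Squared errors: (40-36)²=16, (19-20)²=1, (29-24)²=25, (42-39)²=9, (21-23)²=4
Sum = 55
MSE = 55/5 = 11

11


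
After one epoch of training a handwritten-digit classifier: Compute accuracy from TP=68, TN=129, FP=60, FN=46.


Accuracy = (TP+TN)/(TP+TN+FP+FN)
= (68+129)/(303)
= 197/303 = 65.02%

65.02%


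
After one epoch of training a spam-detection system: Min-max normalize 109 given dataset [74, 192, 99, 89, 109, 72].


min=72, max=192
(109-72)/(192-72) = 37/120 = 0.3083

0.3083


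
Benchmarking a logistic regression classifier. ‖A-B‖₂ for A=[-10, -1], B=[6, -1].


d = √((-10-6)² + (-1+ 1)²)
  = √(256 + 0)
  = √256 = 16.0

16.0


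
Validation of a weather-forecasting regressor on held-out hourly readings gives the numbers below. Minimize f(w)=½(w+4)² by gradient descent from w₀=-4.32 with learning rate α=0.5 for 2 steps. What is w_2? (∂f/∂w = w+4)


step 1: grad = -4.32+4 = -0.32; w = -4.32 - 0.5·(-0.32) = -4.16
step 2: grad = -4.16+4 = -0.16; w = -4.16 - 0.5·(-0.16) = -4.08

-4.08


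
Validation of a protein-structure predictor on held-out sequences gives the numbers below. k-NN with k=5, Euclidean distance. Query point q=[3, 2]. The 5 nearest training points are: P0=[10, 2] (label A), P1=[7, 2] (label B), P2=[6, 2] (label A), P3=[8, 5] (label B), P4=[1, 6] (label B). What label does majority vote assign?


d(q,P0) = 7.0  (label A)
d(q,P1) = 4.0  (label B)
d(q,P2) = 3.0  (label A)
d(q,P3) = 5.831  (label B)
d(q,P4) = 4.4721  (label B)
Votes: A=2, B=3
Majority → B

B


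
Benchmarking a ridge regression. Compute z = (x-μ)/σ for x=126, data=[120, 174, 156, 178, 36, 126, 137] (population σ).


μ = 132.4286, σ = 44.5224
z = (126 - 132.4286)/44.5224 = -0.1444

-0.1444


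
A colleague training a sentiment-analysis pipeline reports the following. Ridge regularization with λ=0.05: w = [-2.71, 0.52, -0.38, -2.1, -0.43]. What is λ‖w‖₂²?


‖w‖₂² = (-2.71)² + (0.52)² + (-0.38)² + (-2.1)² + (-0.43)²
     = 7.3441 + 0.2704 + 0.1444 + 4.41 + 0.1849
     = 12.3538
λ·‖w‖₂² = 0.05·12.3538 = 0.61769

0.61769


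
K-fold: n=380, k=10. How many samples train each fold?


Fold size = 380/10 = 38
Training per fold = 380 - 38 = 342

342


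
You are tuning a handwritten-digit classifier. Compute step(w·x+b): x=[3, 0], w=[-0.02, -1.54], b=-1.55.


z = (3)·(-0.02) + (0)·(-1.54) - 1.55
  = -1.61
step(z) = 0 (z<0)

0


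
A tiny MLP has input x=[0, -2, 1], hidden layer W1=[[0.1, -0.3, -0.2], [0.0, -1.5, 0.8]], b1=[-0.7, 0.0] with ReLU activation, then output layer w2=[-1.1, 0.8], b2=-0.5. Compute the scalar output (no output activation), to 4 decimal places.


z1[0] = (0.1)·(0) + (-0.3)·(-2) + (-0.2)·(1) - 0.7 = -0.3
z1[1] = (0.0)·(0) + (-1.5)·(-2) + (0.8)·(1) + 0.0 = 3.8
h = ReLU(z1) = [0.0, 3.8]
output = (-1.1)·(0.0) + (0.8)·(3.8) - 0.5 = 2.54

2.54


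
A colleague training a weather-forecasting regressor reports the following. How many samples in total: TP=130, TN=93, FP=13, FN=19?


Total = TP + TN + FP + FN
= 130 + 93 + 13 + 19
= 255
(Predicted positive: 143, predicted negative: 112)

255


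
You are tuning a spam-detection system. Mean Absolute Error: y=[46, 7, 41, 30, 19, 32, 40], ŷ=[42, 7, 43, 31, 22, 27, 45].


Absolute errors: |46-42|=4, |7-7|=0, |41-43|=2, |30-31|=1, |19-22|=3, |32-27|=5, |40-45|=5
Sum = 20
MAE = 20/7 = 20/7

20/7


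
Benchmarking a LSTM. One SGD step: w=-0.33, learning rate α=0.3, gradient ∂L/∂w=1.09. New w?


w_new = w - α·∇
= -0.33 - 0.3·1.09
= -0.33 - 0.327
= -0.657

-0.657


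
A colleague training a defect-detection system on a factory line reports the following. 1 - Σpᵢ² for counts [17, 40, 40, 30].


Probabilities: [17/127, 40/127, 40/127, 30/127] ≈ [0.1339, 0.315, 0.315, 0.2362]
Σpᵢ² = (289 + 1600 + 1600 + 900)/127² = 4389/16129
Gini = 1 - Σpᵢ² = 1 - 4389/16129 = 0.7279

0.7279


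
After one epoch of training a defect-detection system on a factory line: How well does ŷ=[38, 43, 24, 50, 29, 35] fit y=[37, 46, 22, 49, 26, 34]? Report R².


ȳ = 35.6667
SS_res = Σ(y-ŷ)² = 25
SS_tot = Σ(y-ȳ)² = 569.33
R² = 1 - SS_res/SS_tot = 1 - 0.0439 = 0.9561

0.9561


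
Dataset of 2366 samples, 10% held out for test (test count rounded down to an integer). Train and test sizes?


Test = ⌊2366·10/100⌋ = 236
Train = 2366 - 236 = 2130

Train: 2130, Test: 236


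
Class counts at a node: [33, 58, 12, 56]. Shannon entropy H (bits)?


Probabilities: [33/159, 58/159, 12/159, 56/159] ≈ [0.2075, 0.3648, 0.0755, 0.3522]
H = -((33/159)·log₂(33/159) + (58/159)·log₂(58/159) + (12/159)·log₂(12/159) + (56/159)·log₂(56/159))
  = 1.8131 bits

1.8131 bits


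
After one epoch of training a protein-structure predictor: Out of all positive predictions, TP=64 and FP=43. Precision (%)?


Precision = TP/(TP+FP)
= 64/(64+43)
= 64/107 = 59.81%

59.81%


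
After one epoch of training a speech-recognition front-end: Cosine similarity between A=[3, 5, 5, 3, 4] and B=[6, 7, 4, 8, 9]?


A·B = 3·6 + 5·7 + 5·4 + 3·8 + 4·9 = 133
‖A‖ = √84 = 9.1652, ‖B‖ = √246 = 15.6844
cos = 133/(√84·√246) = 133/√20664 = 0.9252

0.9252


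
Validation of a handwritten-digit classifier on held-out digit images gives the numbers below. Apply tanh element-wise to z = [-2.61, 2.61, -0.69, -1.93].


tanh(-2.61) = -0.9892
tanh(2.61) = 0.9892
tanh(-0.69) = -0.598
tanh(-1.93) = -0.9587
result = [-0.9892, 0.9892, -0.598, -0.9587]

[-0.9892, 0.9892, -0.598, -0.9587]


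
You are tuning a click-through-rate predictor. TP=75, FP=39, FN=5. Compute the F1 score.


Precision = 75/114 = 0.6579
Recall = 75/80 = 0.9375
F1 = 2·P·R/(P+R) = 2·TP/(2·TP+FP+FN) = 150/(150+39+5) = 150/194 = 0.7732

0.7732


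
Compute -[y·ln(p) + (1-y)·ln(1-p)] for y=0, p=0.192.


BCE = -[y·ln(p) + (1-y)·ln(1-p)]
= -0 - 1·ln(1-0.192)
= -ln(0.808) = 0.2132

0.2132


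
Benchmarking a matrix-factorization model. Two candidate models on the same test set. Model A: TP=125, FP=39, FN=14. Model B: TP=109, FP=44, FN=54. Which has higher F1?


Model A: P=125/164=0.7622, R=125/139=0.8993, F1=2PR/(P+R)=2TP/(2TP+FP+FN)=250/303=0.8251
Model B: P=109/153=0.7124, R=109/163=0.6687, F1=2PR/(P+R)=2TP/(2TP+FP+FN)=218/316=0.6899
0.8251 > 0.6899 → Model A

Model A


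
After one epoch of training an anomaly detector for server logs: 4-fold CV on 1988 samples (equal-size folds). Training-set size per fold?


Fold size = 1988/4 = 497
Training per fold = 1988 - 497 = 1491

1491


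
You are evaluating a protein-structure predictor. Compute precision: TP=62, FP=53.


Precision = TP/(TP+FP)
= 62/(62+53)
= 62/115 = 53.91%

53.91%


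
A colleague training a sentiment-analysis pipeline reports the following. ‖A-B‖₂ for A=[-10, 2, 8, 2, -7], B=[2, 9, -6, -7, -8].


d = √((-10-2)² + (2-9)² + (8+ 6)² + (2+ 7)² + (-7+ 8)²)
  = √(144 + 49 + 196 + 81 + 1)
  = √471 = 21.7025

21.7025


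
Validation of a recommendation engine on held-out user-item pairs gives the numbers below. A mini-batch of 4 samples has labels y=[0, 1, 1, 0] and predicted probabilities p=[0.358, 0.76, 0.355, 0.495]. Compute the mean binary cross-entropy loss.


L[0] = -ln(1-0.358) = -ln(0.642) = 0.4432
L[1] = -ln(0.76) = 0.2744
L[2] = -ln(0.355) = 1.0356
L[3] = -ln(1-0.495) = -ln(0.505) = 0.6832
mean = (0.4432 + 0.2744 + 1.0356 + 0.6832)/4 = 0.6091

0.6091


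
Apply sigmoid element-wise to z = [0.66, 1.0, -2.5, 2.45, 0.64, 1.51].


σ(0.66) = 1/(1+e^-0.66) = 0.6593
σ(1.0) = 1/(1+e^-1.0) = 0.7311
σ(-2.5) = 1/(1+e^2.5) = 0.0759
σ(2.45) = 1/(1+e^-2.45) = 0.9206
σ(0.64) = 1/(1+e^-0.64) = 0.6548
σ(1.51) = 1/(1+e^-1.51) = 0.8191
result = [0.6593, 0.7311, 0.0759, 0.9206, 0.6548, 0.8191]

[0.6593, 0.7311, 0.0759, 0.9206, 0.6548, 0.8191]


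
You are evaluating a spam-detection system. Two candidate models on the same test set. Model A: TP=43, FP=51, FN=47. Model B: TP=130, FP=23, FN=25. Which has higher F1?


Model A: P=43/94=0.4574, R=43/90=0.4778, F1=2PR/(P+R)=2TP/(2TP+FP+FN)=86/184=0.4674
Model B: P=130/153=0.8497, R=130/155=0.8387, F1=2PR/(P+R)=2TP/(2TP+FP+FN)=260/308=0.8442
0.4674 < 0.8442 → Model B

Model B


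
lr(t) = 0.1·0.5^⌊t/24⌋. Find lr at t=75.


n_drops = ⌊75/24⌋ = 3
lr = 0.1·0.5^3 = 0.1·0.125 = 0.0125

0.0125


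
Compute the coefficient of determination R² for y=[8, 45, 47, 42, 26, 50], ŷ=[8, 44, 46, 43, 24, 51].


ȳ = 36.3333
SS_res = Σ(y-ŷ)² = 8
SS_tot = Σ(y-ȳ)² = 1317.33
R² = 1 - SS_res/SS_tot = 1 - 0.0061 = 0.9939

0.9939


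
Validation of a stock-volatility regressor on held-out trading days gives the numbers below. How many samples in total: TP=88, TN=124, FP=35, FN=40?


Total = TP + TN + FP + FN
= 88 + 124 + 35 + 40
= 287
(Predicted positive: 123, predicted negative: 164)

287


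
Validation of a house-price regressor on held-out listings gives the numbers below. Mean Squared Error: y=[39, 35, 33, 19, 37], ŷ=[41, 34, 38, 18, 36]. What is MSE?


Squared errors: (39-41)²=4, (35-34)²=1, (33-38)²=25, (19-18)²=1, (37-36)²=1
Sum = 32
MSE = 32/5 = 32/5

32/5


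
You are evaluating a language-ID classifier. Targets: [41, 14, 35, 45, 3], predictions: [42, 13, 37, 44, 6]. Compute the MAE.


Absolute errors: |41-42|=1, |14-13|=1, |35-37|=2, |45-44|=1, |3-6|=3
Sum = 8
MAE = 8/5 = 8/5

8/5


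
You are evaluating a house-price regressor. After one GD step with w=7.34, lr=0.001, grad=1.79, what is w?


w_new = w - α·∇
= 7.34 - 0.001·1.79
= 7.34 - 0.00179
= 7.33821

7.33821


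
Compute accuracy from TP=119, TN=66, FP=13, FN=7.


Accuracy = (TP+TN)/(TP+TN+FP+FN)
= (119+66)/(205)
= 185/205 = 90.24%

90.24%


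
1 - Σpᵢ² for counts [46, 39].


Probabilities: [46/85, 39/85] ≈ [0.5412, 0.4588]
Σpᵢ² = (2116 + 1521)/85² = 3637/7225
Gini = 1 - Σpᵢ² = 1 - 3637/7225 = 0.4966

0.4966


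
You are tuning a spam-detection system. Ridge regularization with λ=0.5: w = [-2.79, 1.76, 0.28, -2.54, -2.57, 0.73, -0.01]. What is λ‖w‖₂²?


‖w‖₂² = (-2.79)² + (1.76)² + (0.28)² + (-2.54)² + (-2.57)² + (0.73)² + (-0.01)²
     = 7.7841 + 3.0976 + 0.0784 + 6.4516 + 6.6049 + 0.5329 + 0.0001
     = 24.5496
λ·‖w‖₂² = 0.5·24.5496 = 12.2748

12.2748


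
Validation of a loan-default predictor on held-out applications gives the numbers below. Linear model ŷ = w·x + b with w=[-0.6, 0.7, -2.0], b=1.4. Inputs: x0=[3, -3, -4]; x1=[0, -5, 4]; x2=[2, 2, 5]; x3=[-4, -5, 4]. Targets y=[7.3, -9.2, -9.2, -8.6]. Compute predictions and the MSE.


ŷ0 = (-0.6)·(3) + (0.7)·(-3) + (-2.0)·(-4) + 1.4 = 5.5
ŷ1 = (-0.6)·(0) + (0.7)·(-5) + (-2.0)·(4) + 1.4 = -10.1
ŷ2 = (-0.6)·(2) + (0.7)·(2) + (-2.0)·(5) + 1.4 = -8.4
ŷ3 = (-0.6)·(-4) + (0.7)·(-5) + (-2.0)·(4) + 1.4 = -7.7
errors² = [3.24, 0.81, 0.64, 0.81]
MSE = 5.5000/4 = 1.375

1.375


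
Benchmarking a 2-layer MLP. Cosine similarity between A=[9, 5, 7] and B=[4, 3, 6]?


A·B = 9·4 + 5·3 + 7·6 = 93
‖A‖ = √155 = 12.4499, ‖B‖ = √61 = 7.8102
cos = 93/(√155·√61) = 93/√9455 = 0.9564

0.9564


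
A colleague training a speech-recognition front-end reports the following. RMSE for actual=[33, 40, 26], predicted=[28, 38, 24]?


MSE = 33/3 = 11
RMSE = √(33/3) = 3.3166

3.3166


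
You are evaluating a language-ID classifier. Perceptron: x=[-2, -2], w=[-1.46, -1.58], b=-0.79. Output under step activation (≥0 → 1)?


z = (-2)·(-1.46) + (-2)·(-1.58) - 0.79
  = 5.29
step(z) = 1 (z≥0)

1


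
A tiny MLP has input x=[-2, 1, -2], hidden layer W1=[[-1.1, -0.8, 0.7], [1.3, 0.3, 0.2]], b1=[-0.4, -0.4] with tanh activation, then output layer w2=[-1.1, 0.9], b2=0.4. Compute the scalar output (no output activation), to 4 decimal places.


z1[0] = (-1.1)·(-2) + (-0.8)·(1) + (0.7)·(-2) - 0.4 = -0.4
z1[1] = (1.3)·(-2) + (0.3)·(1) + (0.2)·(-2) - 0.4 = -3.1
h = tanh(z1) = [-0.3799, -0.9959]
output = (-1.1)·(-0.3799) + (0.9)·(-0.9959) + 0.4 = -0.0784

-0.0784


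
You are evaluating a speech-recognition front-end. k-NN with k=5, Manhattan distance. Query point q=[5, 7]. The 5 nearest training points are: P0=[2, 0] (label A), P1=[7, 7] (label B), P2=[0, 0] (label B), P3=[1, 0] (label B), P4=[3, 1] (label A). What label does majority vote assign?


d(q,P0) = 10  (label A)
d(q,P1) = 2  (label B)
d(q,P2) = 12  (label B)
d(q,P3) = 11  (label B)
d(q,P4) = 8  (label A)
Votes: A=2, B=3
Majority → B

B


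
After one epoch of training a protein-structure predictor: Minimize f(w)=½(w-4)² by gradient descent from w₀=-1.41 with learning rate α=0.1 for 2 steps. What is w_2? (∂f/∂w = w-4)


step 1: grad = -1.41-4 = -5.41; w = -1.41 - 0.1·(-5.41) = -0.869
step 2: grad = -0.869-4 = -4.869; w = -0.869 - 0.1·(-4.869) = -0.3821

-0.3821


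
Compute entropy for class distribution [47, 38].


Probabilities: [47/85, 38/85] ≈ [0.5529, 0.4471]
H = -((47/85)·log₂(47/85) + (38/85)·log₂(38/85))
  = 0.9919 bits

0.9919 bits


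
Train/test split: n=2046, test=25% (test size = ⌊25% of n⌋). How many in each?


Test = ⌊2046·25/100⌋ = 511
Train = 2046 - 511 = 1535

Train: 1535, Test: 511


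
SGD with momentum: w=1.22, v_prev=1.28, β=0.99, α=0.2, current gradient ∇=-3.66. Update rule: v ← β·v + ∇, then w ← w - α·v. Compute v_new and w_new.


v_new = 0.99·1.28 - 3.66 = 1.2672 - 3.66 = -2.3928
w_new = 1.22 - 0.2·-2.3928 = 1.22 + 0.47856 = 1.69856

v_new=-2.3928, w_new=1.69856


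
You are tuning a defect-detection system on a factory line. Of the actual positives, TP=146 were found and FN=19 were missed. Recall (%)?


Recall = TP/(TP+FN)
= 146/(146+19)
= 146/165 = 88.48%

88.48%


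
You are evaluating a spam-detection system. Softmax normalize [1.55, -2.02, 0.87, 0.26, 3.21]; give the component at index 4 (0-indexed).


Exponentials: e^1.55=4.7115, e^-2.02=0.1327, e^0.87=2.3869, e^0.26=1.2969, e^3.21=24.7791
Sum = 33.3071
Softmax = [0.1415, 0.004, 0.0717, 0.0389, 0.744]
p[4] = 24.7791/33.3071 = 0.744

0.744


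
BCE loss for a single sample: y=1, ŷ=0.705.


BCE = -[y·ln(p) + (1-y)·ln(1-p)]
= -1·ln(0.705) - 0
= -ln(0.705) = 0.3496

0.3496


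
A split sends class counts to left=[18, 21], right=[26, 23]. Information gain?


Parent = [44, 44], H_parent = 1
H_left = 0.9957 (n=39), H_right = 0.9973 (n=49)
H_children = (39/88)·0.9957 + (49/88)·0.9973 = 0.9966
IG = 1 - 0.9966 = 0.0034

0.0034


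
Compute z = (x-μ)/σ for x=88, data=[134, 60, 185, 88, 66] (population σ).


μ = 106.6, σ = 47.0387
z = (88 - 106.6)/47.0387 = -0.3954

-0.3954


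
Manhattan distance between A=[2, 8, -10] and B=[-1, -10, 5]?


d = |2+ 1| + |8+ 10| + |-10-5|
  = 3 + 18 + 15
  = 36

36


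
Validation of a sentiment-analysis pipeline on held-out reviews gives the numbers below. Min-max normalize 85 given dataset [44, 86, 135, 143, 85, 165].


min=44, max=165
(85-44)/(165-44) = 41/121 = 0.3388

0.3388


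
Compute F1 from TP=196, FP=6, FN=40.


Precision = 196/202 = 0.9703
Recall = 196/236 = 0.8305
F1 = 2·P·R/(P+R) = 2·TP/(2·TP+FP+FN) = 392/(392+6+40) = 392/438 = 0.895

0.895


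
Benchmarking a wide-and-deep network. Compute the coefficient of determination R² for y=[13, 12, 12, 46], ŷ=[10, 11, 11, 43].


ȳ = 20.75
SS_res = Σ(y-ŷ)² = 20
SS_tot = Σ(y-ȳ)² = 850.75
R² = 1 - SS_res/SS_tot = 1 - 0.0235 = 0.9765

0.9765


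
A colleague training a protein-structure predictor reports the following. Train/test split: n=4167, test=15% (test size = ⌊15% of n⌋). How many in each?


Test = ⌊4167·15/100⌋ = 625
Train = 4167 - 625 = 3542

Train: 3542, Test: 625


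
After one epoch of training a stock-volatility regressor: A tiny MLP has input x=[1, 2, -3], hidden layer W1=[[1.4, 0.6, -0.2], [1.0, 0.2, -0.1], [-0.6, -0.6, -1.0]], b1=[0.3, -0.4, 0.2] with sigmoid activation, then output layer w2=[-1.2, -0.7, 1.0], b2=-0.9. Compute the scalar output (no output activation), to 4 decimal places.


z1[0] = (1.4)·(1) + (0.6)·(2) + (-0.2)·(-3) + 0.3 = 3.5
z1[1] = (1.0)·(1) + (0.2)·(2) + (-0.1)·(-3) - 0.4 = 1.3
z1[2] = (-0.6)·(1) + (-0.6)·(2) + (-1.0)·(-3) + 0.2 = 1.4
h = sigmoid(z1) = [0.9707, 0.7858, 0.8022]
output = (-1.2)·(0.9707) + (-0.7)·(0.7858) + (1.0)·(0.8022) - 0.9 = -1.8127

-1.8127


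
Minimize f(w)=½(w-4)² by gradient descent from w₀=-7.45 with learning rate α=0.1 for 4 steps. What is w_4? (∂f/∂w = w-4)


step 1: grad = -7.45-4 = -11.45; w = -7.45 - 0.1·(-11.45) = -6.305
step 2: grad = -6.305-4 = -10.305; w = -6.305 - 0.1·(-10.305) = -5.2745
step 3: grad = -5.2745-4 = -9.2745; w = -5.2745 - 0.1·(-9.2745) = -4.34705
step 4: grad = -4.34705-4 = -8.34705; w = -4.34705 - 0.1·(-8.34705) = -3.512345

-3.512345


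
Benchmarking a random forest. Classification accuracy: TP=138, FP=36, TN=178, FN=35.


Accuracy = (TP+TN)/(TP+TN+FP+FN)
= (138+178)/(387)
= 316/387 = 81.65%

81.65%


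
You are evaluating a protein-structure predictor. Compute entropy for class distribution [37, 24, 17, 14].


Probabilities: [37/92, 24/92, 17/92, 14/92] ≈ [0.4022, 0.2609, 0.1848, 0.1522]
H = -((37/92)·log₂(37/92) + (24/92)·log₂(24/92) + (17/92)·log₂(17/92) + (14/92)·log₂(14/92))
  = 1.8977 bits

1.8977 bits


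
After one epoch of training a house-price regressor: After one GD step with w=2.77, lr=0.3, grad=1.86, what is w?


w_new = w - α·∇
= 2.77 - 0.3·1.86
= 2.77 - 0.558
= 2.212

2.212


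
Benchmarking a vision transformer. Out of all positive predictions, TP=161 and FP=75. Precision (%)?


Precision = TP/(TP+FP)
= 161/(161+75)
= 161/236 = 68.22%

68.22%


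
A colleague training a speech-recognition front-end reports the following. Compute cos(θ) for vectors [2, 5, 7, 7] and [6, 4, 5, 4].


A·B = 2·6 + 5·4 + 7·5 + 7·4 = 95
‖A‖ = √127 = 11.2694, ‖B‖ = √93 = 9.6437
cos = 95/(√127·√93) = 95/√11811 = 0.8741

0.8741


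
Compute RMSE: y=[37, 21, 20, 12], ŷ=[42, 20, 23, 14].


MSE = 39/4 = 9.75
RMSE = √(39/4) = 3.1225

3.1225


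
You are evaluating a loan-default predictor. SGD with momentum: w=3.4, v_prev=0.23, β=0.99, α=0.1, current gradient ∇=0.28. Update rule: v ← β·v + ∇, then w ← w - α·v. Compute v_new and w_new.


v_new = 0.99·0.23 + 0.28 = 0.2277 + 0.28 = 0.5077
w_new = 3.4 - 0.1·0.5077 = 3.4 - 0.05077 = 3.34923

v_new=0.5077, w_new=3.34923


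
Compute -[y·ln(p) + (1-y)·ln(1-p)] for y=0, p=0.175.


BCE = -[y·ln(p) + (1-y)·ln(1-p)]
= -0 - 1·ln(1-0.175)
= -ln(0.825) = 0.1924

0.1924


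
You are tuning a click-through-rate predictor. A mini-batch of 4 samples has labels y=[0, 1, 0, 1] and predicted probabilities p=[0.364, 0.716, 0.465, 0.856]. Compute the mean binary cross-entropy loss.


L[0] = -ln(1-0.364) = -ln(0.636) = 0.4526
L[1] = -ln(0.716) = 0.3341
L[2] = -ln(1-0.465) = -ln(0.535) = 0.6255
L[3] = -ln(0.856) = 0.1555
mean = (0.4526 + 0.3341 + 0.6255 + 0.1555)/4 = 0.3919

0.3919


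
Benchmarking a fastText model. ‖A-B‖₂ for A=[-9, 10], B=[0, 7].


d = √((-9-0)² + (10-7)²)
  = √(81 + 9)
  = √90 = 9.4868

9.4868


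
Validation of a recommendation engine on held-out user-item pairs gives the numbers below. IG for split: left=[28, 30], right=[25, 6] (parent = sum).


Parent = [53, 36], H_parent = 0.9735
H_left = 0.9991 (n=58), H_right = 0.7088 (n=31)
H_children = (58/89)·0.9991 + (31/89)·0.7088 = 0.898
IG = 0.9735 - 0.898 = 0.0755

0.0755


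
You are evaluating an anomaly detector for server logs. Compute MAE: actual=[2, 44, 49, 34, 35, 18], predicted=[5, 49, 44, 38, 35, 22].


Absolute errors: |2-5|=3, |44-49|=5, |49-44|=5, |34-38|=4, |35-35|=0, |18-22|=4
Sum = 21
MAE = 21/6 = 7/2

7/2


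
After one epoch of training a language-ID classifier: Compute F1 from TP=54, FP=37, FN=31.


Precision = 54/91 = 0.5934
Recall = 54/85 = 0.6353
F1 = 2·P·R/(P+R) = 2·TP/(2·TP+FP+FN) = 108/(108+37+31) = 108/176 = 0.6136

0.6136


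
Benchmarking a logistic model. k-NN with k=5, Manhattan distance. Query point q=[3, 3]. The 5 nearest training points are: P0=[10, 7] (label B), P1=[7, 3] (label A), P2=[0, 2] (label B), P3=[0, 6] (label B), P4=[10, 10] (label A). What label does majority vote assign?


d(q,P0) = 11  (label B)
d(q,P1) = 4  (label A)
d(q,P2) = 4  (label B)
d(q,P3) = 6  (label B)
d(q,P4) = 14  (label A)
Votes: A=2, B=3
Majority → B

B


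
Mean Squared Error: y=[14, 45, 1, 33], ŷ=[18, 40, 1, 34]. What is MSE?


Squared errors: (14-18)²=16, (45-40)²=25, (1-1)²=0, (33-34)²=1
Sum = 42
MSE = 42/4 = 21/2

21/2


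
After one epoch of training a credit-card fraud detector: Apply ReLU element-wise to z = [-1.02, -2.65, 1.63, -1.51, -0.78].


ReLU(-1.02) = max(0, -1.02) = 0.0
ReLU(-2.65) = max(0, -2.65) = 0.0
ReLU(1.63) = max(0, 1.63) = 1.63
ReLU(-1.51) = max(0, -1.51) = 0.0
ReLU(-0.78) = max(0, -0.78) = 0.0
result = [0.0, 0.0, 1.63, 0.0, 0.0]

[0.0, 0.0, 1.63, 0.0, 0.0]


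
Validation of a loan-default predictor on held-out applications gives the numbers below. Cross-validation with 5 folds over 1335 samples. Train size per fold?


Fold size = 1335/5 = 267
Training per fold = 1335 - 267 = 1068

1068


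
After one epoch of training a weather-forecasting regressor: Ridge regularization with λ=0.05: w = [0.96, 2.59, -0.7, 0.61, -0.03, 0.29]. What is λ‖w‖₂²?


‖w‖₂² = (0.96)² + (2.59)² + (-0.7)² + (0.61)² + (-0.03)² + (0.29)²
     = 0.9216 + 6.7081 + 0.49 + 0.3721 + 0.0009 + 0.0841
     = 8.5768
λ·‖w‖₂² = 0.05·8.5768 = 0.42884

0.42884


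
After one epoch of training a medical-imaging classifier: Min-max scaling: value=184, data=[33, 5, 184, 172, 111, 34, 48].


min=5, max=184
(184-5)/(184-5) = 179/179 = 1.0

1.0


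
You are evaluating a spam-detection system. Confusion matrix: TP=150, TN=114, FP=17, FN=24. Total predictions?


Total = TP + TN + FP + FN
= 150 + 114 + 17 + 24
= 305
(Predicted positive: 167, predicted negative: 138)

305


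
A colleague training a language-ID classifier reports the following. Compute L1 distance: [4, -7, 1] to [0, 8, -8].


d = |4-0| + |-7-8| + |1+ 8|
  = 4 + 15 + 9
  = 28

28


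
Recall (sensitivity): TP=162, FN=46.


Recall = TP/(TP+FN)
= 162/(162+46)
= 162/208 = 77.88%

77.88%


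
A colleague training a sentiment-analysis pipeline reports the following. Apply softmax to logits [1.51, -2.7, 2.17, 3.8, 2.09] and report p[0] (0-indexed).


Exponentials: e^1.51=4.5267, e^-2.7=0.0672, e^2.17=8.7583, e^3.8=44.7012, e^2.09=8.0849
Sum = 66.1383
Softmax = [0.0684, 0.001, 0.1324, 0.6759, 0.1222]
p[0] = 4.5267/66.1383 = 0.0684

0.0684


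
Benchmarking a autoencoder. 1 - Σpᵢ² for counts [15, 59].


Probabilities: [15/74, 59/74] ≈ [0.2027, 0.7973]
Σpᵢ² = (225 + 3481)/74² = 3706/5476
Gini = 1 - Σpᵢ² = 1 - 3706/5476 = 0.3232

0.3232


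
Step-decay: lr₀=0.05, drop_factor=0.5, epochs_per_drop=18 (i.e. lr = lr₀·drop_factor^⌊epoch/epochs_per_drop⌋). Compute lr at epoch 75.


n_drops = ⌊75/18⌋ = 4
lr = 0.05·0.5^4 = 0.05·0.0625 = 0.003125

0.003125


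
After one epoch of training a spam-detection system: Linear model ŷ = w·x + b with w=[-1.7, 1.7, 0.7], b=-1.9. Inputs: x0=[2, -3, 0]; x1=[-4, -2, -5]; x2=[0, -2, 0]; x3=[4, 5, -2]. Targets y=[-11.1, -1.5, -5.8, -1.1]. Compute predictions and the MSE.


ŷ0 = (-1.7)·(2) + (1.7)·(-3) + (0.7)·(0) - 1.9 = -10.4
ŷ1 = (-1.7)·(-4) + (1.7)·(-2) + (0.7)·(-5) - 1.9 = -2.0
ŷ2 = (-1.7)·(0) + (1.7)·(-2) + (0.7)·(0) - 1.9 = -5.3
ŷ3 = (-1.7)·(4) + (1.7)·(5) + (0.7)·(-2) - 1.9 = -1.6
errors² = [0.49, 0.25, 0.25, 0.25]
MSE = 1.2400/4 = 0.31

0.31


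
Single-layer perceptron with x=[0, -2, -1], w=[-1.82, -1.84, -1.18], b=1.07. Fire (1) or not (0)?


z = (0)·(-1.82) + (-2)·(-1.84) + (-1)·(-1.18) + 1.07
  = 5.93
step(z) = 1 (z≥0)

1


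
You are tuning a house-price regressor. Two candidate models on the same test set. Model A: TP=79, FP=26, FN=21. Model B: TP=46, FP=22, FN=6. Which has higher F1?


Model A: P=79/105=0.7524, R=79/100=0.79, F1=2PR/(P+R)=2TP/(2TP+FP+FN)=158/205=0.7707
Model B: P=46/68=0.6765, R=46/52=0.8846, F1=2PR/(P+R)=2TP/(2TP+FP+FN)=92/120=0.7667
0.7707 > 0.7667 → Model A

Model A


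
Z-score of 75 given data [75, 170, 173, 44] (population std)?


μ = 115.5, σ = 57.0723
z = (75 - 115.5)/57.0723 = -0.7096

-0.7096


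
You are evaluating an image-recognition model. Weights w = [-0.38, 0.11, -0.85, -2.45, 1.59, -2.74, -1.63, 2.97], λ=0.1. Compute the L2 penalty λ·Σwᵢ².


‖w‖₂² = (-0.38)² + (0.11)² + (-0.85)² + (-2.45)² + (1.59)² + (-2.74)² + (-1.63)² + (2.97)²
     = 0.1444 + 0.0121 + 0.7225 + 6.0025 + 2.5281 + 7.5076 + 2.6569 + 8.8209
     = 28.395
λ·‖w‖₂² = 0.1·28.395 = 2.8395

2.8395


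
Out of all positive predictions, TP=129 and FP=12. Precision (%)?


Precision = TP/(TP+FP)
= 129/(129+12)
= 129/141 = 91.49%

91.49%


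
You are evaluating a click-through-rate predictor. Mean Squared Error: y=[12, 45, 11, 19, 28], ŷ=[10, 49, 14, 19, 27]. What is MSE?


Squared errors: (12-10)²=4, (45-49)²=16, (11-14)²=9, (19-19)²=0, (28-27)²=1
Sum = 30
MSE = 30/5 = 6

6


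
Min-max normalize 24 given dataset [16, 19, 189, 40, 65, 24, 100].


min=16, max=189
(24-16)/(189-16) = 8/173 = 0.0462

0.0462


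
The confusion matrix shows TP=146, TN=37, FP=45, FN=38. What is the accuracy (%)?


Accuracy = (TP+TN)/(TP+TN+FP+FN)
= (146+37)/(266)
= 183/266 = 68.8%

68.8%


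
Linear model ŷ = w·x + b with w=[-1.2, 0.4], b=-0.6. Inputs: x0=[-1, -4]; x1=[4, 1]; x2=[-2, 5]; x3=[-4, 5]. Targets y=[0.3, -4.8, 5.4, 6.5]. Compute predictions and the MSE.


ŷ0 = (-1.2)·(-1) + (0.4)·(-4) - 0.6 = -1.0
ŷ1 = (-1.2)·(4) + (0.4)·(1) - 0.6 = -5.0
ŷ2 = (-1.2)·(-2) + (0.4)·(5) - 0.6 = 3.8
ŷ3 = (-1.2)·(-4) + (0.4)·(5) - 0.6 = 6.2
errors² = [1.69, 0.04, 2.56, 0.09]
MSE = 4.3800/4 = 1.095

1.095


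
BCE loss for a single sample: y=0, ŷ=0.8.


BCE = -[y·ln(p) + (1-y)·ln(1-p)]
= -0 - 1·ln(1-0.8)
= -ln(0.2) = 1.6094

1.6094


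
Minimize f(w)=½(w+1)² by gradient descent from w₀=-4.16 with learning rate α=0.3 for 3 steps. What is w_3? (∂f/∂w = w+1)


step 1: grad = -4.16+1 = -3.16; w = -4.16 - 0.3·(-3.16) = -3.212
step 2: grad = -3.212+1 = -2.212; w = -3.212 - 0.3·(-2.212) = -2.5484
step 3: grad = -2.5484+1 = -1.5484; w = -2.5484 - 0.3·(-1.5484) = -2.08388

-2.08388


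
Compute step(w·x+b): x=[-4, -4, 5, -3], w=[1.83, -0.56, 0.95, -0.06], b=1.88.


z = (-4)·(1.83) + (-4)·(-0.56) + (5)·(0.95) + (-3)·(-0.06) + 1.88
  = 1.73
step(z) = 1 (z≥0)

1


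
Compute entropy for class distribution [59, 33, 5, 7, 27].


Probabilities: [59/131, 33/131, 5/131, 7/131, 27/131] ≈ [0.4504, 0.2519, 0.0382, 0.0534, 0.2061]
H = -((59/131)·log₂(59/131) + (33/131)·log₂(33/131) + (5/131)·log₂(5/131) + (7/131)·log₂(7/131) + (27/131)·log₂(27/131))
  = 1.8946 bits

1.8946 bits


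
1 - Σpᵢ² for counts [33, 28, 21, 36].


Probabilities: [33/118, 28/118, 21/118, 36/118] ≈ [0.2797, 0.2373, 0.178, 0.3051]
Σpᵢ² = (1089 + 784 + 441 + 1296)/118² = 3610/13924
Gini = 1 - Σpᵢ² = 1 - 3610/13924 = 0.7407

0.7407


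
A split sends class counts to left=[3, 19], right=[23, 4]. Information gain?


Parent = [26, 23], H_parent = 0.9973
H_left = 0.5746 (n=22), H_right = 0.6052 (n=27)
H_children = (22/49)·0.5746 + (27/49)·0.6052 = 0.5915
IG = 0.9973 - 0.5915 = 0.4058

0.4058


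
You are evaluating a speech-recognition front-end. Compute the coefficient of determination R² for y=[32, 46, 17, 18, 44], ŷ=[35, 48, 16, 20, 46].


ȳ = 31.4
SS_res = Σ(y-ŷ)² = 22
SS_tot = Σ(y-ȳ)² = 759.2
R² = 1 - SS_res/SS_tot = 1 - 0.029 = 0.971

0.971


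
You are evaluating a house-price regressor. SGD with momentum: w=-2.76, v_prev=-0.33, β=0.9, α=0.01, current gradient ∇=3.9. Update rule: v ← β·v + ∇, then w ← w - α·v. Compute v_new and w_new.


v_new = 0.9·-0.33 + 3.9 = -0.297 + 3.9 = 3.603
w_new = -2.76 - 0.01·3.603 = -2.76 - 0.03603 = -2.79603

v_new=3.603, w_new=-2.79603


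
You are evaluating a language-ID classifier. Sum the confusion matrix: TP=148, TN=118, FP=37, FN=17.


Total = TP + TN + FP + FN
= 148 + 118 + 37 + 17
= 320
(Predicted positive: 185, predicted negative: 135)

320


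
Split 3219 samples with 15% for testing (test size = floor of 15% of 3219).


Test = ⌊3219·15/100⌋ = 482
Train = 3219 - 482 = 2737

Train: 2737, Test: 482


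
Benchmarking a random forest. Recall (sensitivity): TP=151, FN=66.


Recall = TP/(TP+FN)
= 151/(151+66)
= 151/217 = 69.59%

69.59%


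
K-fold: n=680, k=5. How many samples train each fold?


Fold size = 680/5 = 136
Training per fold = 680 - 136 = 544

544


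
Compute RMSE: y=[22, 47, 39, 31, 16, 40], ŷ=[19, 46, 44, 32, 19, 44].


MSE = 61/6 = 10.1667
RMSE = √(61/6) = 3.1885

3.1885


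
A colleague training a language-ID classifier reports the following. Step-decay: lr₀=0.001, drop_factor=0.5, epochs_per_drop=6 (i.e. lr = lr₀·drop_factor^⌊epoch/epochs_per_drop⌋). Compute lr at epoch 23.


n_drops = ⌊23/6⌋ = 3
lr = 0.001·0.5^3 = 0.001·0.125 = 0.000125

0.000125


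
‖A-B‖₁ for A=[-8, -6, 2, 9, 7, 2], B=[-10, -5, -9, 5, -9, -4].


d = |-8+ 10| + |-6+ 5| + |2+ 9| + |9-5| + |7+ 9| + |2+ 4|
  = 2 + 1 + 11 + 4 + 16 + 6
  = 40

40


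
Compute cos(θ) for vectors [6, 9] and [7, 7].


A·B = 6·7 + 9·7 = 105
‖A‖ = √117 = 10.8167, ‖B‖ = √98 = 9.8995
cos = 105/(√117·√98) = 105/√11466 = 0.9806

0.9806


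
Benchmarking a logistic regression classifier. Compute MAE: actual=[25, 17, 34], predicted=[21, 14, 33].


Absolute errors: |25-21|=4, |17-14|=3, |34-33|=1
Sum = 8
MAE = 8/3 = 8/3

8/3


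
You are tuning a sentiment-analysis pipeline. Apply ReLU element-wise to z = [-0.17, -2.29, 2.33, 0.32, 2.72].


ReLU(-0.17) = max(0, -0.17) = 0.0
ReLU(-2.29) = max(0, -2.29) = 0.0
ReLU(2.33) = max(0, 2.33) = 2.33
ReLU(0.32) = max(0, 0.32) = 0.32
ReLU(2.72) = max(0, 2.72) = 2.72
result = [0.0, 0.0, 2.33, 0.32, 2.72]

[0.0, 0.0, 2.33, 0.32, 2.72]


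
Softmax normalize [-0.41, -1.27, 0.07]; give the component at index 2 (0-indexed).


Exponentials: e^-0.41=0.6637, e^-1.27=0.2808, e^0.07=1.0725
Sum = 2.017
Softmax = [0.329, 0.1392, 0.5317]
p[2] = 1.0725/2.017 = 0.5317

0.5317


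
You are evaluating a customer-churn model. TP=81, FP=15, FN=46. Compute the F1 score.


Precision = 81/96 = 0.8438
Recall = 81/127 = 0.6378
F1 = 2·P·R/(P+R) = 2·TP/(2·TP+FP+FN) = 162/(162+15+46) = 162/223 = 0.7265

0.7265


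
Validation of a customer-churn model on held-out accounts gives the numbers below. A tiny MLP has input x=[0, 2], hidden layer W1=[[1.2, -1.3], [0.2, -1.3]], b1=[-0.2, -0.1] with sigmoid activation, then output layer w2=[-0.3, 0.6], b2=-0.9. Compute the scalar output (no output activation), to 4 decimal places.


z1[0] = (1.2)·(0) + (-1.3)·(2) - 0.2 = -2.8
z1[1] = (0.2)·(0) + (-1.3)·(2) - 0.1 = -2.7
h = sigmoid(z1) = [0.0573, 0.063]
output = (-0.3)·(0.0573) + (0.6)·(0.063) - 0.9 = -0.8794

-0.8794


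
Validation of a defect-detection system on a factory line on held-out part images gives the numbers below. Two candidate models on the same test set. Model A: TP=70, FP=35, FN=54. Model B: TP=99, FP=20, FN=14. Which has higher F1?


Model A: P=70/105=0.6667, R=70/124=0.5645, F1=2PR/(P+R)=2TP/(2TP+FP+FN)=140/229=0.6114
Model B: P=99/119=0.8319, R=99/113=0.8761, F1=2PR/(P+R)=2TP/(2TP+FP+FN)=198/232=0.8534
0.6114 < 0.8534 → Model B

Model B


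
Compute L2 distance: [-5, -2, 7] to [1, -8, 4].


d = √((-5-1)² + (-2+ 8)² + (7-4)²)
  = √(36 + 36 + 9)
  = √81 = 9.0

9.0


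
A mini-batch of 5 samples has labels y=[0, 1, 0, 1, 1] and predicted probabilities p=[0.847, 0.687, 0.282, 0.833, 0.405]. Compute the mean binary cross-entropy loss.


L[0] = -ln(1-0.847) = -ln(0.153) = 1.8773
L[1] = -ln(0.687) = 0.3754
L[2] = -ln(1-0.282) = -ln(0.718) = 0.3313
L[3] = -ln(0.833) = 0.1827
L[4] = -ln(0.405) = 0.9039
mean = (1.8773 + 0.3754 + 0.3313 + 0.1827 + 0.9039)/5 = 0.7341

0.7341


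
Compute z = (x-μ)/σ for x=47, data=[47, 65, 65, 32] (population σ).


μ = 52.25, σ = 13.809
z = (47 - 52.25)/13.809 = -0.3802

-0.3802


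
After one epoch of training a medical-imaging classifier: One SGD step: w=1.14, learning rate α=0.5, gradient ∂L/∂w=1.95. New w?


w_new = w - α·∇
= 1.14 - 0.5·1.95
= 1.14 - 0.975
= 0.165

0.165


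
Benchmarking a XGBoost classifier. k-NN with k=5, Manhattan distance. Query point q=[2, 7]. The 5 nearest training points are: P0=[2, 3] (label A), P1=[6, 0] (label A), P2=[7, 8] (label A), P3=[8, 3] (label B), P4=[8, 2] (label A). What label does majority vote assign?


d(q,P0) = 4  (label A)
d(q,P1) = 11  (label A)
d(q,P2) = 6  (label A)
d(q,P3) = 10  (label B)
d(q,P4) = 11  (label A)
Votes: A=4, B=1
Majority → A

A


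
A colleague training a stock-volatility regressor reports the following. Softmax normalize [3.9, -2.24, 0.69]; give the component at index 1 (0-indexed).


Exponentials: e^3.9=49.4024, e^-2.24=0.1065, e^0.69=1.9937
Sum = 51.5026
Softmax = [0.9592, 0.0021, 0.0387]
p[1] = 0.1065/51.5026 = 0.0021

0.0021


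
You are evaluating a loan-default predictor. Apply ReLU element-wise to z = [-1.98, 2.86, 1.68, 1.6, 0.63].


ReLU(-1.98) = max(0, -1.98) = 0.0
ReLU(2.86) = max(0, 2.86) = 2.86
ReLU(1.68) = max(0, 1.68) = 1.68
ReLU(1.6) = max(0, 1.6) = 1.6
ReLU(0.63) = max(0, 0.63) = 0.63
result = [0.0, 2.86, 1.68, 1.6, 0.63]

[0.0, 2.86, 1.68, 1.6, 0.63]


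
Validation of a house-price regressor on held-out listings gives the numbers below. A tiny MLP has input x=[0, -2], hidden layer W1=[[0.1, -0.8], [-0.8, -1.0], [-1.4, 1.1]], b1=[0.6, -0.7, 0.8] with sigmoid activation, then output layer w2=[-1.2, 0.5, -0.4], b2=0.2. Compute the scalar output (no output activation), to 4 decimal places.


z1[0] = (0.1)·(0) + (-0.8)·(-2) + 0.6 = 2.2
z1[1] = (-0.8)·(0) + (-1.0)·(-2) - 0.7 = 1.3
z1[2] = (-1.4)·(0) + (1.1)·(-2) + 0.8 = -1.4
h = sigmoid(z1) = [0.9002, 0.7858, 0.1978]
output = (-1.2)·(0.9002) + (0.5)·(0.7858) + (-0.4)·(0.1978) + 0.2 = -0.5665

-0.5665


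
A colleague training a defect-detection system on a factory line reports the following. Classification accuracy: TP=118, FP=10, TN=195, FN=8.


Accuracy = (TP+TN)/(TP+TN+FP+FN)
= (118+195)/(331)
= 313/331 = 94.56%

94.56%


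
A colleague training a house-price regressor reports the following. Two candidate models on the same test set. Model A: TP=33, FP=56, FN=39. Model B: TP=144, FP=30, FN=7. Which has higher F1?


Model A: P=33/89=0.3708, R=33/72=0.4583, F1=2PR/(P+R)=2TP/(2TP+FP+FN)=66/161=0.4099
Model B: P=144/174=0.8276, R=144/151=0.9536, F1=2PR/(P+R)=2TP/(2TP+FP+FN)=288/325=0.8862
0.4099 < 0.8862 → Model B

Model B
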